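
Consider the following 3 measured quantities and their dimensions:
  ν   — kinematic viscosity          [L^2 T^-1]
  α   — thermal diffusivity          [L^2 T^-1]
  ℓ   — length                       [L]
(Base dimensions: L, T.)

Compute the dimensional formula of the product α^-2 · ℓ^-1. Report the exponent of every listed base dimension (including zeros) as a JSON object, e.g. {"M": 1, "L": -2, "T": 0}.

{"L": -5, "T": 2}

Exponent matrix [L,T] × [ν,α,ℓ]:
  L: [ 2  2  1]
  T: [-1 -1  0]
  [L]: (-2)·2+(-1)·1 = -5
  [T]: (-2)·-1+(-1)·0 = 2
⇒ L^-5 T^2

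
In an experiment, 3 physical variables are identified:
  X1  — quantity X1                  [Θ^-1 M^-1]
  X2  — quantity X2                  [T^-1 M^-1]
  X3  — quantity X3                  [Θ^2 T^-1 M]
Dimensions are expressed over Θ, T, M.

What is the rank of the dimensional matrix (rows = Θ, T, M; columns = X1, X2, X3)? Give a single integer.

2

Exponent matrix [Θ,T,M] × [X1,X2,X3]:
  Θ: [-1  0  2]
  T: [ 0 -1 -1]
  M: [-1 -1  1]
RREF → pivots at {X1,X2} ⇒ r = 2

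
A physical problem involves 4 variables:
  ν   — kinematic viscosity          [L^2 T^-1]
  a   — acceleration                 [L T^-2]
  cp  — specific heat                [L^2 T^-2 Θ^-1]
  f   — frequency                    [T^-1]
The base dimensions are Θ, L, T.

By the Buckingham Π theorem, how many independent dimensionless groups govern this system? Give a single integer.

Write exponents as rows Θ,L,T / cols ν,a,cp,f:
  Θ: [ 0  0 -1  0]
  L: [ 2  1  2  0]
  T: [-1 -2 -2 -1]
Row reduction gives pivot columns ν,a,cp; rank = 3
n=4, r=3 ⇒ 1 dimensionless group

1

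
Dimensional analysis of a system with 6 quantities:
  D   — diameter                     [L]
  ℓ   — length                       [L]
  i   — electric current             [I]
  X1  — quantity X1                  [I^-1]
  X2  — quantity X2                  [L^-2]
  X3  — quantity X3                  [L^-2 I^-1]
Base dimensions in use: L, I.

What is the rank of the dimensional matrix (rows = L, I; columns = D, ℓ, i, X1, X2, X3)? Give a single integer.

2

Dimensional matrix (L×I by D×ℓ×i×X1×X2×X3):
  L: [ 1  1  0  0 -2 -2]
  I: [ 0  0  1 -1  0 -1]
Echelon form has 2 nonzero rows (pivots: D,i)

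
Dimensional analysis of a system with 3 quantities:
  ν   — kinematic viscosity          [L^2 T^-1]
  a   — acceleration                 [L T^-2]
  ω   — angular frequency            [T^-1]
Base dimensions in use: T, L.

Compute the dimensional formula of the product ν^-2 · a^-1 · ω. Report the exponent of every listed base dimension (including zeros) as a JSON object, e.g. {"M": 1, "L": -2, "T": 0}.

{"T": 3, "L": -5}

Dimensional matrix (T×L by ν×a×ω):
  T: [-1 -2 -1]
  L: [ 2  1  0]
  [T]: (-2)·-1+(-1)·-2+(1)·-1 = 3
  [L]: (-2)·2+(-1)·1+(1)·0 = -5
⇒ T^3 L^-5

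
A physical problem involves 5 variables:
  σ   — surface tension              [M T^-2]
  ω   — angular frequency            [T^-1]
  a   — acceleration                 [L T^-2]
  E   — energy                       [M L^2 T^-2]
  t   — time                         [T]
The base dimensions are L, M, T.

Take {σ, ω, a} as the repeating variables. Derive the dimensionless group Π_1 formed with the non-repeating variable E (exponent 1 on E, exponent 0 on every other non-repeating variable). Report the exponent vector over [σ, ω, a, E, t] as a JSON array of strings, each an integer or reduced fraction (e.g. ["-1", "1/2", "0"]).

["-1", "4", "-2", "1", "0"]

Dimensional matrix (L×M×T by σ×ω×a×E×t):
  L: [ 0  0  1  2  0]
  M: [ 1  0  0  1  0]
  T: [-2 -1 -2 -2  1]
Row reduction gives pivot columns σ,ω,a; rank = 3
Pivot set = {σ,ω,a}, free = {E,t}
RREF:
  r0: [   1    0    0    1    0]
  r1: [   0    1    0   -4   -1]
  r2: [   0    0    1    2    0]
Fix exponent of E at 1, t at 0; solve each RREF row for its pivot's exponent:
  r0: exp(σ) + (1)·1 = 0 ⇒ exp(σ) = -1
  r1: exp(ω) + (-4)·1 = 0 ⇒ exp(ω) = 4
  r2: exp(a) + (2)·1 = 0 ⇒ exp(a) = -2
Π_1 = σ^-1 · ω^4 · a^-2 · E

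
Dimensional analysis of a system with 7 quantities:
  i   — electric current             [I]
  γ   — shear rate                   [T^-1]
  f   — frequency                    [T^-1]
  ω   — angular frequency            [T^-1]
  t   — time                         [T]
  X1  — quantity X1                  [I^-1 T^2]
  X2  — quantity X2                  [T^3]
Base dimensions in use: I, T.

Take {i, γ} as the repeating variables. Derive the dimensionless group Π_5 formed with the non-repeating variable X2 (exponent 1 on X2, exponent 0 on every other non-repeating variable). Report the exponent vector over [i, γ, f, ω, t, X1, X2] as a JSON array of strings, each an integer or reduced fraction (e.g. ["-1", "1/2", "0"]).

["0", "3", "0", "0", "0", "0", "1"]

Write exponents as rows I,T / cols i,γ,f,ω,t,X1,X2:
  I: [ 1  0  0  0  0 -1  0]
  T: [ 0 -1 -1 -1  1  2  3]
RREF → pivots at {i,γ} ⇒ r = 2
Pivot set = {i,γ}, free = {f,ω,t,X1,X2}
RREF:
  r0: [   1    0    0    0    0   -1    0]
  r1: [   0    1    1    1   -1   -2   -3]
Fix exponent of X2 at 1, f at 0, ω at 0, t at 0, X1 at 0; solve each RREF row for its pivot's exponent:
  r0: exp(i) + (0)·1 = 0 ⇒ exp(i) = 0
  r1: exp(γ) + (-3)·1 = 0 ⇒ exp(γ) = 3
Π_5 = γ^3 · X2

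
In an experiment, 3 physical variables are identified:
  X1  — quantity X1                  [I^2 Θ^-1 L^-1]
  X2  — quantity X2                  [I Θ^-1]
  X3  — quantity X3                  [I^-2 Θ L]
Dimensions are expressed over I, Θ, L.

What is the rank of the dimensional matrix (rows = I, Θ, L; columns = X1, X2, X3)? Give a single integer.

2

Exponent matrix [I,Θ,L] × [X1,X2,X3]:
  I: [ 2  1 -2]
  Θ: [-1 -1  1]
  L: [-1  0  1]
RREF → pivots at {X1,X2} ⇒ r = 2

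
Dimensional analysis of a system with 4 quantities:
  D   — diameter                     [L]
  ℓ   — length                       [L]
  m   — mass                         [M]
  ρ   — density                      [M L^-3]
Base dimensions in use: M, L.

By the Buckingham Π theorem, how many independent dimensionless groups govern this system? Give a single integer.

2

Exponent matrix [M,L] × [D,ℓ,m,ρ]:
  M: [ 0  0  1  1]
  L: [ 1  1  0 -3]
RREF → pivots at {D,m} ⇒ r = 2
4 vars − rank 2 = 2 Π groups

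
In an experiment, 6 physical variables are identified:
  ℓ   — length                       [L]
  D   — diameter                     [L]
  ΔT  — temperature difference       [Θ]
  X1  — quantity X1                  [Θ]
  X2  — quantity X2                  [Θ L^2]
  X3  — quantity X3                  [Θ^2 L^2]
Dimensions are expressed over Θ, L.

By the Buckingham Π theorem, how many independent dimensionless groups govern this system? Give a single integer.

4

Dimensional matrix (Θ×L by ℓ×D×ΔT×X1×X2×X3):
  Θ: [ 0  0  1  1  1  2]
  L: [ 1  1  0  0  2  2]
Row reduction gives pivot columns ℓ,ΔT; rank = 2
n=6, r=2 ⇒ 4 dimensionless groups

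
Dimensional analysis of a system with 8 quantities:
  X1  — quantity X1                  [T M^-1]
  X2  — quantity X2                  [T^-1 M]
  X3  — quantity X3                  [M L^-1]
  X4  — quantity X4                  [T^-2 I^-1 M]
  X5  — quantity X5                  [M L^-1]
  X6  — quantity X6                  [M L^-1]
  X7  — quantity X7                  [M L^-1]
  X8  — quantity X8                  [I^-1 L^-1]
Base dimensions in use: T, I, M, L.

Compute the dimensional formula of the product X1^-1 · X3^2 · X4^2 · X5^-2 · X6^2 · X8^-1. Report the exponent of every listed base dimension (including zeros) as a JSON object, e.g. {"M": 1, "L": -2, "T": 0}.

Exponent matrix [T,I,M,L] × [X1,X2,X3,X4,X5,X6,X7,X8]:
  T: [ 1 -1  0 -2  0  0  0  0]
  I: [ 0  0  0 -1  0  0  0 -1]
  M: [-1  1  1  1  1  1  1  0]
  L: [ 0  0 -1  0 -1 -1 -1 -1]
  [T]: (-1)·1+(2)·0+(2)·-2+(-2)·0+(2)·0+(-1)·0 = -5
  [I]: (-1)·0+(2)·0+(2)·-1+(-2)·0+(2)·0+(-1)·-1 = -1
  [M]: (-1)·-1+(2)·1+(2)·1+(-2)·1+(2)·1+(-1)·0 = 5
  [L]: (-1)·0+(2)·-1+(2)·0+(-2)·-1+(2)·-1+(-1)·-1 = -1
⇒ T^-5 I^-1 M^5 L^-1

{"T": -5, "I": -1, "M": 5, "L": -1}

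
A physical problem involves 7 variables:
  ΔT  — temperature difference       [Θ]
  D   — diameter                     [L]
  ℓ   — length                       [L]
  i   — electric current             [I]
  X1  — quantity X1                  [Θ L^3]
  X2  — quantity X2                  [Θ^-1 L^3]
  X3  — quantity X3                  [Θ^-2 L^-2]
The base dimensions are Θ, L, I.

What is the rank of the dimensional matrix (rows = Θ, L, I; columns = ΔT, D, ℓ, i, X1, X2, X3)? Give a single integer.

Write exponents as rows Θ,L,I / cols ΔT,D,ℓ,i,X1,X2,X3:
  Θ: [ 1  0  0  0  1 -1 -2]
  L: [ 0  1  1  0  3  3 -2]
  I: [ 0  0  0  1  0  0  0]
Row reduction gives pivot columns ΔT,D,i; rank = 3

3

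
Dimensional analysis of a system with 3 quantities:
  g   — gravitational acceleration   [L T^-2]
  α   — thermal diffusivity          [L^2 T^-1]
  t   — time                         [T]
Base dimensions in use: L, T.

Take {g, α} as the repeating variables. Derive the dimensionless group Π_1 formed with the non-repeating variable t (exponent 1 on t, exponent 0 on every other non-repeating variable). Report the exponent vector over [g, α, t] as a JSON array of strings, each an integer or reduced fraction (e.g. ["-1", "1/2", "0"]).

Exponent matrix [L,T] × [g,α,t]:
  L: [ 1  2  0]
  T: [-2 -1  1]
Row reduction gives pivot columns g,α; rank = 2
Pivot set = {g,α}, free = {t}
RREF:
  r0: [   1    0 -2/3]
  r1: [   0    1  1/3]
Fix exponent of t at 1; solve each RREF row for its pivot's exponent:
  r0: exp(g) + (-2/3)·1 = 0 ⇒ exp(g) = 2/3
  r1: exp(α) + (1/3)·1 = 0 ⇒ exp(α) = -1/3
Π_1 = g^(2/3) · α^(-1/3) · t

["2/3", "-1/3", "1"]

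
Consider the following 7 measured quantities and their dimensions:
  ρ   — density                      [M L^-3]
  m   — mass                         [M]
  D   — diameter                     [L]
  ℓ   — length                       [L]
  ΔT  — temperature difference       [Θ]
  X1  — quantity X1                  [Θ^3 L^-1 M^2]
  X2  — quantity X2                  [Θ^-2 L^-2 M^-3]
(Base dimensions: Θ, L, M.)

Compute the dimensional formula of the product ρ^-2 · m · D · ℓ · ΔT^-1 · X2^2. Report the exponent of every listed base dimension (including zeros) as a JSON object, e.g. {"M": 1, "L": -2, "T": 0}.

{"Θ": -5, "L": 4, "M": -7}

Dimensional matrix (Θ×L×M by ρ×m×D×ℓ×ΔT×X1×X2):
  Θ: [ 0  0  0  0  1  3 -2]
  L: [-3  0  1  1  0 -1 -2]
  M: [ 1  1  0  0  0  2 -3]
  [Θ]: (-2)·0+(1)·0+(1)·0+(1)·0+(-1)·1+(2)·-2 = -5
  [L]: (-2)·-3+(1)·0+(1)·1+(1)·1+(-1)·0+(2)·-2 = 4
  [M]: (-2)·1+(1)·1+(1)·0+(1)·0+(-1)·0+(2)·-3 = -7
⇒ Θ^-5 L^4 M^-7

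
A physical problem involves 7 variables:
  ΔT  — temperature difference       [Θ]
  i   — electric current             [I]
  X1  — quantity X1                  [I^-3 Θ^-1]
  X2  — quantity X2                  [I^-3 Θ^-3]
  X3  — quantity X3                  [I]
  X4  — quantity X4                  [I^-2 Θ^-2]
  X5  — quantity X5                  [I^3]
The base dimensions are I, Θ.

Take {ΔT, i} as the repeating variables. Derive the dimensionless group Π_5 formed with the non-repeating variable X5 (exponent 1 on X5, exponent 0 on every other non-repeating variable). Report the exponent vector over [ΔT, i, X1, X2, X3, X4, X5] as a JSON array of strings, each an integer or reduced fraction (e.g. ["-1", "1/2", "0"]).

Write exponents as rows I,Θ / cols ΔT,i,X1,X2,X3,X4,X5:
  I: [ 0  1 -3 -3  1 -2  3]
  Θ: [ 1  0 -1 -3  0 -2  0]
Row reduction gives pivot columns ΔT,i; rank = 2
Pivot set = {ΔT,i}, free = {X1,X2,X3,X4,X5}
RREF:
  r0: [   1    0   -1   -3    0   -2    0]
  r1: [   0    1   -3   -3    1   -2    3]
Fix exponent of X5 at 1, X1 at 0, X2 at 0, X3 at 0, X4 at 0; solve each RREF row for its pivot's exponent:
  r0: exp(ΔT) + (0)·1 = 0 ⇒ exp(ΔT) = 0
  r1: exp(i) + (3)·1 = 0 ⇒ exp(i) = -3
Π_5 = i^-3 · X5

["0", "-3", "0", "0", "0", "0", "1"]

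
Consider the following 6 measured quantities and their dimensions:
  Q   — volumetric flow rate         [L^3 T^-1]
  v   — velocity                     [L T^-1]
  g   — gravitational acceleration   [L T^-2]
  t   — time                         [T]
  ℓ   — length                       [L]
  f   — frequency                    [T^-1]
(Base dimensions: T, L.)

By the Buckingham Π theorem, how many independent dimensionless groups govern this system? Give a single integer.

Exponent matrix [T,L] × [Q,v,g,t,ℓ,f]:
  T: [-1 -1 -2  1  0 -1]
  L: [ 3  1  1  0  1  0]
Echelon form has 2 nonzero rows (pivots: Q,v)
Π count = n − r = 6 − 2 = 4

4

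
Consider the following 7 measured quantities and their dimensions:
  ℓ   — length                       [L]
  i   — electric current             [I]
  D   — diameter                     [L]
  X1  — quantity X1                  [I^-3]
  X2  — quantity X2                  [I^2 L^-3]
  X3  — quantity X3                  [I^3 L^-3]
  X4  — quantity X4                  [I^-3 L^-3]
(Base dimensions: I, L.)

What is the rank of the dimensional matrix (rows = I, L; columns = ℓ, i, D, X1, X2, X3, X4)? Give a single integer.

2

Write exponents as rows I,L / cols ℓ,i,D,X1,X2,X3,X4:
  I: [ 0  1  0 -3  2  3 -3]
  L: [ 1  0  1  0 -3 -3 -3]
RREF → pivots at {ℓ,i} ⇒ r = 2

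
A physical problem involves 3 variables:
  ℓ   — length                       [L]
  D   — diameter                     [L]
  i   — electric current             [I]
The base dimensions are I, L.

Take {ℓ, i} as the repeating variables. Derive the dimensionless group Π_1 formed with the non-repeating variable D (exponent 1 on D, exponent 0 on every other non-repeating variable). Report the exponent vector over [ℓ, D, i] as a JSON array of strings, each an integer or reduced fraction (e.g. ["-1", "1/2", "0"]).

Exponent matrix [I,L] × [ℓ,D,i]:
  I: [ 0  0  1]
  L: [ 1  1  0]
Row reduction gives pivot columns ℓ,i; rank = 2
Repeat: ℓ,i; free: D
RREF:
  r0: [   1    1    0]
  r1: [   0    0    1]
Fix exponent of D at 1; solve each RREF row for its pivot's exponent:
  r0: exp(ℓ) + (1)·1 = 0 ⇒ exp(ℓ) = -1
  r1: exp(i) + (0)·1 = 0 ⇒ exp(i) = 0
Π_1 = ℓ^-1 · D

["-1", "1", "0"]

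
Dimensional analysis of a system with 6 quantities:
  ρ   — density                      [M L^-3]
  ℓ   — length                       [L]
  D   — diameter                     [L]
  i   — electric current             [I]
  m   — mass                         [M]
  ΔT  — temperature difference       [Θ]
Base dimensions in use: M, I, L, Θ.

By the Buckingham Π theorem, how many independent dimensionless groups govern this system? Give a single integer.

2

Write exponents as rows M,I,L,Θ / cols ρ,ℓ,D,i,m,ΔT:
  M: [ 1  0  0  0  1  0]
  I: [ 0  0  0  1  0  0]
  L: [-3  1  1  0  0  0]
  Θ: [ 0  0  0  0  0  1]
Echelon form has 4 nonzero rows (pivots: ρ,ℓ,i,ΔT)
Π count = n − r = 6 − 4 = 2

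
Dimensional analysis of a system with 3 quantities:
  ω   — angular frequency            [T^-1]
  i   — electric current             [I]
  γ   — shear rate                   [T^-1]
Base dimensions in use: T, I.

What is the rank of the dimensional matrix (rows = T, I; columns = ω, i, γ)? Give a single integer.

2

Write exponents as rows T,I / cols ω,i,γ:
  T: [-1  0 -1]
  I: [ 0  1  0]
RREF → pivots at {ω,i} ⇒ r = 2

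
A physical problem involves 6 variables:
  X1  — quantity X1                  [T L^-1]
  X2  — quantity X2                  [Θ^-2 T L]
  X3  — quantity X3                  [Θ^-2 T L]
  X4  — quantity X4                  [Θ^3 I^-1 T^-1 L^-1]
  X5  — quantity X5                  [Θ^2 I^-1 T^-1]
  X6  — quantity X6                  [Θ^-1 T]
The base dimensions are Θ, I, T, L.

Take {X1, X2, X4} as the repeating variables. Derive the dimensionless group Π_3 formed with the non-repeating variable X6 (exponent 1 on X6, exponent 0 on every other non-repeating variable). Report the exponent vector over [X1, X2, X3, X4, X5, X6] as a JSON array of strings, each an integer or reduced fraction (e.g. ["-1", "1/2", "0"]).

["-1/2", "-1/2", "0", "0", "0", "1"]

Write exponents as rows Θ,I,T,L / cols X1,X2,X3,X4,X5,X6:
  Θ: [ 0 -2 -2  3  2 -1]
  I: [ 0  0  0 -1 -1  0]
  T: [ 1  1  1 -1 -1  1]
  L: [-1  1  1 -1  0  0]
Row reduction gives pivot columns X1,X2,X4; rank = 3
Repeat: X1,X2,X4; free: X3,X5,X6
RREF:
  r0: [   1    0    0    0 -1/2  1/2]
  r1: [   0    1    1    0  1/2  1/2]
  r2: [   0    0    0    1    1    0]
  r3: [   0    0    0    0    0    0]
Fix exponent of X6 at 1, X3 at 0, X5 at 0; solve each RREF row for its pivot's exponent:
  r0: exp(X1) + (1/2)·1 = 0 ⇒ exp(X1) = -1/2
  r1: exp(X2) + (1/2)·1 = 0 ⇒ exp(X2) = -1/2
  r2: exp(X4) + (0)·1 = 0 ⇒ exp(X4) = 0
Π_3 = X1^(-1/2) · X2^(-1/2) · X6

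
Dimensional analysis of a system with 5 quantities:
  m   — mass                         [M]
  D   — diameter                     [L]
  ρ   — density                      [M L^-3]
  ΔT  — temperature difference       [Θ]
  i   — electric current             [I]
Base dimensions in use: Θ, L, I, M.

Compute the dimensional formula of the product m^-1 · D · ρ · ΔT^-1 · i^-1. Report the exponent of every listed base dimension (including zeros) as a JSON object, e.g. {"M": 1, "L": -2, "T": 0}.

Write exponents as rows Θ,L,I,M / cols m,D,ρ,ΔT,i:
  Θ: [ 0  0  0  1  0]
  L: [ 0  1 -3  0  0]
  I: [ 0  0  0  0  1]
  M: [ 1  0  1  0  0]
  [Θ]: (-1)·0+(1)·0+(1)·0+(-1)·1+(-1)·0 = -1
  [L]: (-1)·0+(1)·1+(1)·-3+(-1)·0+(-1)·0 = -2
  [I]: (-1)·0+(1)·0+(1)·0+(-1)·0+(-1)·1 = -1
  [M]: (-1)·1+(1)·0+(1)·1+(-1)·0+(-1)·0 = 0
⇒ Θ^-1 L^-2 I^-1

{"Θ": -1, "L": -2, "I": -1, "M": 0}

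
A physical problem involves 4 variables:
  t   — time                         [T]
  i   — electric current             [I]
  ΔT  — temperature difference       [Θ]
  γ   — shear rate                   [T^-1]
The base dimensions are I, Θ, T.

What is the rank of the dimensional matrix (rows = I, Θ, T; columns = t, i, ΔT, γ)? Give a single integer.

Dimensional matrix (I×Θ×T by t×i×ΔT×γ):
  I: [ 0  1  0  0]
  Θ: [ 0  0  1  0]
  T: [ 1  0  0 -1]
Row reduction gives pivot columns t,i,ΔT; rank = 3

3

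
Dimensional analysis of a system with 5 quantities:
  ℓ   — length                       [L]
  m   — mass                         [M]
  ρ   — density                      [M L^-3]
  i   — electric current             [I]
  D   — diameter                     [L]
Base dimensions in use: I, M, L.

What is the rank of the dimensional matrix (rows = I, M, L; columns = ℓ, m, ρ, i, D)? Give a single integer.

3

Write exponents as rows I,M,L / cols ℓ,m,ρ,i,D:
  I: [ 0  0  0  1  0]
  M: [ 0  1  1  0  0]
  L: [ 1  0 -3  0  1]
Row reduction gives pivot columns ℓ,m,i; rank = 3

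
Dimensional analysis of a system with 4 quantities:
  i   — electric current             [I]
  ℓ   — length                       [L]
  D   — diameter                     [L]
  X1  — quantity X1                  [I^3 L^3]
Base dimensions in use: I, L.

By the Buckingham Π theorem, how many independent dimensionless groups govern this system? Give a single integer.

Exponent matrix [I,L] × [i,ℓ,D,X1]:
  I: [ 1  0  0  3]
  L: [ 0  1  1  3]
RREF → pivots at {i,ℓ} ⇒ r = 2
n=4, r=2 ⇒ 2 dimensionless groups

2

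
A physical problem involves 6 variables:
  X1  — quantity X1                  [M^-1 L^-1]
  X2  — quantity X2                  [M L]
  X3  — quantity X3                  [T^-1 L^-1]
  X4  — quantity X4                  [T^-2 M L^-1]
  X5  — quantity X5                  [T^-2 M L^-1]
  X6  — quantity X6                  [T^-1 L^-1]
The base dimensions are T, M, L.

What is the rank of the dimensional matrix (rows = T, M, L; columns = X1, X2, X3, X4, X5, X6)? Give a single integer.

Exponent matrix [T,M,L] × [X1,X2,X3,X4,X5,X6]:
  T: [ 0  0 -1 -2 -2 -1]
  M: [-1  1  0  1  1  0]
  L: [-1  1 -1 -1 -1 -1]
Echelon form has 2 nonzero rows (pivots: X1,X3)

2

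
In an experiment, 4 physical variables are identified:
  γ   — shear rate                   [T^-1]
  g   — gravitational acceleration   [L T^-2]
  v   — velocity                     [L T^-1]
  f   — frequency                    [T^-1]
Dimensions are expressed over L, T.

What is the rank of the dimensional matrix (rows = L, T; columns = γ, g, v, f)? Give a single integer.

2

Dimensional matrix (L×T by γ×g×v×f):
  L: [ 0  1  1  0]
  T: [-1 -2 -1 -1]
Row reduction gives pivot columns γ,g; rank = 2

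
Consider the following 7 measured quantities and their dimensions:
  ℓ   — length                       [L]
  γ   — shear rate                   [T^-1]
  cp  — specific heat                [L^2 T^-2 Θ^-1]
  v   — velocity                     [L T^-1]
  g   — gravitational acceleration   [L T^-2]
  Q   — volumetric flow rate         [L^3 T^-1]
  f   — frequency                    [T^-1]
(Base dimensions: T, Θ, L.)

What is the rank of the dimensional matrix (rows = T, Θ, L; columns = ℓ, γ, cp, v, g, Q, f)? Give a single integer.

3

Write exponents as rows T,Θ,L / cols ℓ,γ,cp,v,g,Q,f:
  T: [ 0 -1 -2 -1 -2 -1 -1]
  Θ: [ 0  0 -1  0  0  0  0]
  L: [ 1  0  2  1  1  3  0]
Echelon form has 3 nonzero rows (pivots: ℓ,γ,cp)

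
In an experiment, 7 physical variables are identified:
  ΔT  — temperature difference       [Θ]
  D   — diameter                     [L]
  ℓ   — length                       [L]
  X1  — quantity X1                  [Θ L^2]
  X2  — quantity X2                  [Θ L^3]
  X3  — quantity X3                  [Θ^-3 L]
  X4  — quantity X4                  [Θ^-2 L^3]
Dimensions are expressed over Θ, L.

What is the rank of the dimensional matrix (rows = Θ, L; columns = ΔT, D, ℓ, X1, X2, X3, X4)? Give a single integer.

Write exponents as rows Θ,L / cols ΔT,D,ℓ,X1,X2,X3,X4:
  Θ: [ 1  0  0  1  1 -3 -2]
  L: [ 0  1  1  2  3  1  3]
Row reduction gives pivot columns ΔT,D; rank = 2

2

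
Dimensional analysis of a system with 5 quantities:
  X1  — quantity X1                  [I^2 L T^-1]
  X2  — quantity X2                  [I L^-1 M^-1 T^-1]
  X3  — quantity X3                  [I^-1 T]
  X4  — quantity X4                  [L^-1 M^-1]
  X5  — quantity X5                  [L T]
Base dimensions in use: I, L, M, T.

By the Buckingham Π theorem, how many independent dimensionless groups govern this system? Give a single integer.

2

Exponent matrix [I,L,M,T] × [X1,X2,X3,X4,X5]:
  I: [ 2  1 -1  0  0]
  L: [ 1 -1  0 -1  1]
  M: [ 0 -1  0 -1  0]
  T: [-1 -1  1  0  1]
Echelon form has 3 nonzero rows (pivots: X1,X2,X3)
5 vars − rank 3 = 2 Π groups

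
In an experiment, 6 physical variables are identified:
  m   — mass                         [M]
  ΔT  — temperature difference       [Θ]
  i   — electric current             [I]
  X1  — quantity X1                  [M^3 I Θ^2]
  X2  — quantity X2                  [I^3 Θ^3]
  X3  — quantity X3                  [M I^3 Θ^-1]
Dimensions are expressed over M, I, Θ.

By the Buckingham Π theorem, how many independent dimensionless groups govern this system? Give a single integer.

Write exponents as rows M,I,Θ / cols m,ΔT,i,X1,X2,X3:
  M: [ 1  0  0  3  0  1]
  I: [ 0  0  1  1  3  3]
  Θ: [ 0  1  0  2  3 -1]
Row reduction gives pivot columns m,ΔT,i; rank = 3
n=6, r=3 ⇒ 3 dimensionless groups

3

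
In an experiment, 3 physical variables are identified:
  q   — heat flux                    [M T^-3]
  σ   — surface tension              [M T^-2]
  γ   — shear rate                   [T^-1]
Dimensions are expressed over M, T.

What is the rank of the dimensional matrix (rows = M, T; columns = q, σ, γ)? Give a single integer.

2

Exponent matrix [M,T] × [q,σ,γ]:
  M: [ 1  1  0]
  T: [-3 -2 -1]
Echelon form has 2 nonzero rows (pivots: q,σ)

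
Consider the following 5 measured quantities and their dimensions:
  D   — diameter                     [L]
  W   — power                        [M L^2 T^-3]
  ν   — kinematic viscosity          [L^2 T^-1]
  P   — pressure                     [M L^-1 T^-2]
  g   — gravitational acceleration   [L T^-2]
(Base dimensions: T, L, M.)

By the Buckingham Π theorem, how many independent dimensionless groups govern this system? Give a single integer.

Write exponents as rows T,L,M / cols D,W,ν,P,g:
  T: [ 0 -3 -1 -2 -2]
  L: [ 1  2  2 -1  1]
  M: [ 0  1  0  1  0]
Row reduction gives pivot columns D,W,ν; rank = 3
5 vars − rank 3 = 2 Π groups

2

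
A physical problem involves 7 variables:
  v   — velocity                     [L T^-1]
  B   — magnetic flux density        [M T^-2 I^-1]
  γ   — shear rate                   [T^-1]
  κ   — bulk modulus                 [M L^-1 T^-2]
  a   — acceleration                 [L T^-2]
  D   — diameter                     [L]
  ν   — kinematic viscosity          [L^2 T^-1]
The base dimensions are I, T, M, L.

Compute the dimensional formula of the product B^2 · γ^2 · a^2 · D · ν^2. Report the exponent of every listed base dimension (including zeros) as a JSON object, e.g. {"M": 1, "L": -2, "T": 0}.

Dimensional matrix (I×T×M×L by v×B×γ×κ×a×D×ν):
  I: [ 0 -1  0  0  0  0  0]
  T: [-1 -2 -1 -2 -2  0 -1]
  M: [ 0  1  0  1  0  0  0]
  L: [ 1  0  0 -1  1  1  2]
  [I]: (2)·-1+(2)·0+(2)·0+(1)·0+(2)·0 = -2
  [T]: (2)·-2+(2)·-1+(2)·-2+(1)·0+(2)·-1 = -12
  [M]: (2)·1+(2)·0+(2)·0+(1)·0+(2)·0 = 2
  [L]: (2)·0+(2)·0+(2)·1+(1)·1+(2)·2 = 7
⇒ I^-2 T^-12 M^2 L^7

{"I": -2, "T": -12, "M": 2, "L": 7}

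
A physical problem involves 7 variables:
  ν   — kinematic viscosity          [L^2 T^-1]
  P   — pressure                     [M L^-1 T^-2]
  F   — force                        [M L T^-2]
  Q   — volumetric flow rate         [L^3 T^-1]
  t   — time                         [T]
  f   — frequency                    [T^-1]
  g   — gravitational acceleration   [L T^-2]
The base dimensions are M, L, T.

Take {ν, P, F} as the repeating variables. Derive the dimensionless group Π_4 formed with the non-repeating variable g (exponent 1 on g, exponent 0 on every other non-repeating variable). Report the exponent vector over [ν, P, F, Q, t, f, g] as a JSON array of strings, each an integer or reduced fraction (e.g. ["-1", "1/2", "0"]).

Write exponents as rows M,L,T / cols ν,P,F,Q,t,f,g:
  M: [ 0  1  1  0  0  0  0]
  L: [ 2 -1  1  3  0  0  1]
  T: [-1 -2 -2 -1  1 -1 -2]
Row reduction gives pivot columns ν,P,F; rank = 3
Repeat: ν,P,F; free: Q,t,f,g
RREF:
  r0: [   1    0    0    1   -1    1    2]
  r1: [   0    1    0 -1/2   -1    1  3/2]
  r2: [   0    0    1  1/2    1   -1 -3/2]
Fix exponent of g at 1, Q at 0, t at 0, f at 0; solve each RREF row for its pivot's exponent:
  r0: exp(ν) + (2)·1 = 0 ⇒ exp(ν) = -2
  r1: exp(P) + (3/2)·1 = 0 ⇒ exp(P) = -3/2
  r2: exp(F) + (-3/2)·1 = 0 ⇒ exp(F) = 3/2
Π_4 = ν^-2 · P^(-3/2) · F^(3/2) · g

["-2", "-3/2", "3/2", "0", "0", "0", "1"]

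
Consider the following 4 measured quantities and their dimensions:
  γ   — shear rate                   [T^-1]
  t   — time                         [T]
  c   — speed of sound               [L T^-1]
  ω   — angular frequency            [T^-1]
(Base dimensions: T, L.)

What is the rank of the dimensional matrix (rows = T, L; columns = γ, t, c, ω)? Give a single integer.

Write exponents as rows T,L / cols γ,t,c,ω:
  T: [-1  1 -1 -1]
  L: [ 0  0  1  0]
Row reduction gives pivot columns γ,c; rank = 2

2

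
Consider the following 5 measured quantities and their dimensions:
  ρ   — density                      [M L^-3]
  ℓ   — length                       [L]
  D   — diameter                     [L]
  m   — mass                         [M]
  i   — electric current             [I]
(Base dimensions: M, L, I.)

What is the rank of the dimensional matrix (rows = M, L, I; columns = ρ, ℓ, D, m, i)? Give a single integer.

3

Exponent matrix [M,L,I] × [ρ,ℓ,D,m,i]:
  M: [ 1  0  0  1  0]
  L: [-3  1  1  0  0]
  I: [ 0  0  0  0  1]
RREF → pivots at {ρ,ℓ,i} ⇒ r = 3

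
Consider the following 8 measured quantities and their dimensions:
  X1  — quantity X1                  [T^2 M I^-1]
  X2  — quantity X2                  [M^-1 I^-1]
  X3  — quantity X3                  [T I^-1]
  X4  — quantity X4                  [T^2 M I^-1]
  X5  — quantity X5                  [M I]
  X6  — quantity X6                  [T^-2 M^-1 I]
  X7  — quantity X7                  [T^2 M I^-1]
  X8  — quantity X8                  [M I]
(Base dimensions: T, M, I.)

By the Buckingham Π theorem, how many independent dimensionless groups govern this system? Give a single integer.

Exponent matrix [T,M,I] × [X1,X2,X3,X4,X5,X6,X7,X8]:
  T: [ 2  0  1  2  0 -2  2  0]
  M: [ 1 -1  0  1  1 -1  1  1]
  I: [-1 -1 -1 -1  1  1 -1  1]
Row reduction gives pivot columns X1,X2; rank = 2
Π count = n − r = 8 − 2 = 6

6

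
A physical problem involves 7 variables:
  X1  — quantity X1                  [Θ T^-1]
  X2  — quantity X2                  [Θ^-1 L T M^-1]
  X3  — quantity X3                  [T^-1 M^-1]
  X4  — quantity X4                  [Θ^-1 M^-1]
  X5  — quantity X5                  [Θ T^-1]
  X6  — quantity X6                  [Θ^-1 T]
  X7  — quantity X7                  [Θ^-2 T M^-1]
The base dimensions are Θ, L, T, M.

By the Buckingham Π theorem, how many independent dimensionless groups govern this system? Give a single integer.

Exponent matrix [Θ,L,T,M] × [X1,X2,X3,X4,X5,X6,X7]:
  Θ: [ 1 -1  0 -1  1 -1 -2]
  L: [ 0  1  0  0  0  0  0]
  T: [-1  1 -1  0 -1  1  1]
  M: [ 0 -1 -1 -1  0  0 -1]
RREF → pivots at {X1,X2,X3} ⇒ r = 3
Π count = n − r = 7 − 3 = 4

4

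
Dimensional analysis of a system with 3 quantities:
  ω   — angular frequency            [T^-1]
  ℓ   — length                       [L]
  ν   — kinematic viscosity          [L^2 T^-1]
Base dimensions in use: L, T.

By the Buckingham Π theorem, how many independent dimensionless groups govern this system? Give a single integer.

1

Exponent matrix [L,T] × [ω,ℓ,ν]:
  L: [ 0  1  2]
  T: [-1  0 -1]
Row reduction gives pivot columns ω,ℓ; rank = 2
3 vars − rank 2 = 1 Π group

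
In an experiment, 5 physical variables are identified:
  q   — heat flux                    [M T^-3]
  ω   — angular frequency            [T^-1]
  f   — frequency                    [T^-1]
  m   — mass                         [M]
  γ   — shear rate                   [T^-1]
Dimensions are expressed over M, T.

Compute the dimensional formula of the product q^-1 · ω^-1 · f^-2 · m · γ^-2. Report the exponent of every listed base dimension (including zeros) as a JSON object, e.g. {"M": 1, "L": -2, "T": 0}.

Write exponents as rows M,T / cols q,ω,f,m,γ:
  M: [ 1  0  0  1  0]
  T: [-3 -1 -1  0 -1]
  [M]: (-1)·1+(-1)·0+(-2)·0+(1)·1+(-2)·0 = 0
  [T]: (-1)·-3+(-1)·-1+(-2)·-1+(1)·0+(-2)·-1 = 8
⇒ T^8

{"M": 0, "T": 8}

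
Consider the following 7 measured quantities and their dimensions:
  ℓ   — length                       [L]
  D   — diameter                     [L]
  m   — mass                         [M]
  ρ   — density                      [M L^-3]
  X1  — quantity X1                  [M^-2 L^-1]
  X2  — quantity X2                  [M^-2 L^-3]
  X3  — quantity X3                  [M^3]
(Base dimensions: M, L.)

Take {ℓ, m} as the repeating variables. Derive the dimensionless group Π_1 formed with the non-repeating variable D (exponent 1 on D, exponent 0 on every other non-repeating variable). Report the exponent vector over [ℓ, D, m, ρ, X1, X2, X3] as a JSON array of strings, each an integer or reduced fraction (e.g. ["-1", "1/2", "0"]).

["-1", "1", "0", "0", "0", "0", "0"]

Write exponents as rows M,L / cols ℓ,D,m,ρ,X1,X2,X3:
  M: [ 0  0  1  1 -2 -2  3]
  L: [ 1  1  0 -3 -1 -3  0]
Echelon form has 2 nonzero rows (pivots: ℓ,m)
Repeat: ℓ,m; free: D,ρ,X1,X2,X3
RREF:
  r0: [   1    1    0   -3   -1   -3    0]
  r1: [   0    0    1    1   -2   -2    3]
Fix exponent of D at 1, ρ at 0, X1 at 0, X2 at 0, X3 at 0; solve each RREF row for its pivot's exponent:
  r0: exp(ℓ) + (1)·1 = 0 ⇒ exp(ℓ) = -1
  r1: exp(m) + (0)·1 = 0 ⇒ exp(m) = 0
Π_1 = ℓ^-1 · D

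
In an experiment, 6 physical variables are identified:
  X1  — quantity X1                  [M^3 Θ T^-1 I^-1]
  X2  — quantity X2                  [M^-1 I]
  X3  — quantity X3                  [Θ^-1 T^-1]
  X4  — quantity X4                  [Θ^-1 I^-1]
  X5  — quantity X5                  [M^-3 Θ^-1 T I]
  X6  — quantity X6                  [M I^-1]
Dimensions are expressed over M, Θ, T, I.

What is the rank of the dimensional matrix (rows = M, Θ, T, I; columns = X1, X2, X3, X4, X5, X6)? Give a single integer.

Write exponents as rows M,Θ,T,I / cols X1,X2,X3,X4,X5,X6:
  M: [ 3 -1  0  0 -3  1]
  Θ: [ 1  0 -1 -1 -1  0]
  T: [-1  0 -1  0  1  0]
  I: [-1  1  0 -1  1 -1]
RREF → pivots at {X1,X2,X3} ⇒ r = 3

3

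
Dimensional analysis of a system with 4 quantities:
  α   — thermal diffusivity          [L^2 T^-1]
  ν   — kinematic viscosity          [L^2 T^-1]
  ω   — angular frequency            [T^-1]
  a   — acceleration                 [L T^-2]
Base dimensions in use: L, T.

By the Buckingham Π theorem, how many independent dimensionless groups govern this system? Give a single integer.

2

Exponent matrix [L,T] × [α,ν,ω,a]:
  L: [ 2  2  0  1]
  T: [-1 -1 -1 -2]
Row reduction gives pivot columns α,ω; rank = 2
Π count = n − r = 4 − 2 = 2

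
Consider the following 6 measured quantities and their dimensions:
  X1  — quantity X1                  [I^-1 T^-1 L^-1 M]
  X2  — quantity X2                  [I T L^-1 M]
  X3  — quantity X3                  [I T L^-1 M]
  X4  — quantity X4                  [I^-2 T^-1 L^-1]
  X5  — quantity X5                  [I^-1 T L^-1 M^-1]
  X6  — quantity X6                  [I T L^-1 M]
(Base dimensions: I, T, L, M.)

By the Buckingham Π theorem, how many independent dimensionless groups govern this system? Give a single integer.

3

Dimensional matrix (I×T×L×M by X1×X2×X3×X4×X5×X6):
  I: [-1  1  1 -2 -1  1]
  T: [-1  1  1 -1  1  1]
  L: [-1 -1 -1 -1 -1 -1]
  M: [ 1  1  1  0 -1  1]
Row reduction gives pivot columns X1,X2,X4; rank = 3
n=6, r=3 ⇒ 3 dimensionless groups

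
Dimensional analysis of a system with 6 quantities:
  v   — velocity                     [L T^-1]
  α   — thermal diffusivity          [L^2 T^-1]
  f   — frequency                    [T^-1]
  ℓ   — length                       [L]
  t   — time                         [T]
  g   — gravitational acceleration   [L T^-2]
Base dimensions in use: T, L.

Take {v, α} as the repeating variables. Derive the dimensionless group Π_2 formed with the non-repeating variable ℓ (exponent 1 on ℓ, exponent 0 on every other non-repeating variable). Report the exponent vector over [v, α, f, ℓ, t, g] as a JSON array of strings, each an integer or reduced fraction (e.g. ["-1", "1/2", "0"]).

Dimensional matrix (T×L by v×α×f×ℓ×t×g):
  T: [-1 -1 -1  0  1 -2]
  L: [ 1  2  0  1  0  1]
Row reduction gives pivot columns v,α; rank = 2
Repeat: v,α; free: f,ℓ,t,g
RREF:
  r0: [   1    0    2   -1   -2    3]
  r1: [   0    1   -1    1    1   -1]
Fix exponent of ℓ at 1, f at 0, t at 0, g at 0; solve each RREF row for its pivot's exponent:
  r0: exp(v) + (-1)·1 = 0 ⇒ exp(v) = 1
  r1: exp(α) + (1)·1 = 0 ⇒ exp(α) = -1
Π_2 = v · α^-1 · ℓ

["1", "-1", "0", "1", "0", "0"]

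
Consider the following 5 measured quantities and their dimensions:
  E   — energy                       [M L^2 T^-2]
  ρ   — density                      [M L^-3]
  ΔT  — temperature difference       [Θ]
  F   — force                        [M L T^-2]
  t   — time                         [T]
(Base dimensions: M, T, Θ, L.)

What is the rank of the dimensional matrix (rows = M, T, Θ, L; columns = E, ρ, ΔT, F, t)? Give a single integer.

Write exponents as rows M,T,Θ,L / cols E,ρ,ΔT,F,t:
  M: [ 1  1  0  1  0]
  T: [-2  0  0 -2  1]
  Θ: [ 0  0  1  0  0]
  L: [ 2 -3  0  1  0]
Row reduction gives pivot columns E,ρ,ΔT,F; rank = 4

4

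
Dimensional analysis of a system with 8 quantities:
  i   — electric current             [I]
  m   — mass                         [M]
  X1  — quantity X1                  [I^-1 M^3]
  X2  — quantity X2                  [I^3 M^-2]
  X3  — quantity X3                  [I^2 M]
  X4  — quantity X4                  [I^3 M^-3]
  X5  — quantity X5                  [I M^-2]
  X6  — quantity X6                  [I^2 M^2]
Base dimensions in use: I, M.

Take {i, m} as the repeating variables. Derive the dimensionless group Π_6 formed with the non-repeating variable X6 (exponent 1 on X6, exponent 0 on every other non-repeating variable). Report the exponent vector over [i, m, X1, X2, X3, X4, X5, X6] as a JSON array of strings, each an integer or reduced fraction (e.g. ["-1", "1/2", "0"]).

Dimensional matrix (I×M by i×m×X1×X2×X3×X4×X5×X6):
  I: [ 1  0 -1  3  2  3  1  2]
  M: [ 0  1  3 -2  1 -3 -2  2]
Echelon form has 2 nonzero rows (pivots: i,m)
Repeat: i,m; free: X1,X2,X3,X4,X5,X6
RREF:
  r0: [   1    0   -1    3    2    3    1    2]
  r1: [   0    1    3   -2    1   -3   -2    2]
Fix exponent of X6 at 1, X1 at 0, X2 at 0, X3 at 0, X4 at 0, X5 at 0; solve each RREF row for its pivot's exponent:
  r0: exp(i) + (2)·1 = 0 ⇒ exp(i) = -2
  r1: exp(m) + (2)·1 = 0 ⇒ exp(m) = -2
Π_6 = i^-2 · m^-2 · X6

["-2", "-2", "0", "0", "0", "0", "0", "1"]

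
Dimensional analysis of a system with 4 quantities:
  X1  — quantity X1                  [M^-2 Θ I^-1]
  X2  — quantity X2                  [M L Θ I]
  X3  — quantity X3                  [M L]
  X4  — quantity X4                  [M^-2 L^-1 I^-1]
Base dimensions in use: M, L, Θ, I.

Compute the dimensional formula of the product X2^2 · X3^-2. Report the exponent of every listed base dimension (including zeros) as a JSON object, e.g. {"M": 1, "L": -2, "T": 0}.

{"M": 0, "L": 0, "Θ": 2, "I": 2}

Write exponents as rows M,L,Θ,I / cols X1,X2,X3,X4:
  M: [-2  1  1 -2]
  L: [ 0  1  1 -1]
  Θ: [ 1  1  0  0]
  I: [-1  1  0 -1]
  [M]: (2)·1+(-2)·1 = 0
  [L]: (2)·1+(-2)·1 = 0
  [Θ]: (2)·1+(-2)·0 = 2
  [I]: (2)·1+(-2)·0 = 2
⇒ Θ^2 I^2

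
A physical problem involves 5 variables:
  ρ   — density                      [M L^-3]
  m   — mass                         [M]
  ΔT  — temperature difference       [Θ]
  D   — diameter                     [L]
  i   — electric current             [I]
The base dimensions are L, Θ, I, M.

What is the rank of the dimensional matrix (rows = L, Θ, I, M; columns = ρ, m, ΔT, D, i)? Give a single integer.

4

Write exponents as rows L,Θ,I,M / cols ρ,m,ΔT,D,i:
  L: [-3  0  0  1  0]
  Θ: [ 0  0  1  0  0]
  I: [ 0  0  0  0  1]
  M: [ 1  1  0  0  0]
RREF → pivots at {ρ,m,ΔT,i} ⇒ r = 4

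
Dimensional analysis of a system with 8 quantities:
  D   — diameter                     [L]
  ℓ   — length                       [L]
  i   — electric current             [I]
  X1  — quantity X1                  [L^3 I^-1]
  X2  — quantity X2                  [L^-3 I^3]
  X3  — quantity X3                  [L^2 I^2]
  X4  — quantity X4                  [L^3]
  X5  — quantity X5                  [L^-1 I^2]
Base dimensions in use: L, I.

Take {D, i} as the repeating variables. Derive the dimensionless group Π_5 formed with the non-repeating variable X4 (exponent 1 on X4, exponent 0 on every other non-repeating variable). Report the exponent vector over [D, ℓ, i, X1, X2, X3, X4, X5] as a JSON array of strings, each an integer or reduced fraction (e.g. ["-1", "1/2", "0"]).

["-3", "0", "0", "0", "0", "0", "1", "0"]

Dimensional matrix (L×I by D×ℓ×i×X1×X2×X3×X4×X5):
  L: [ 1  1  0  3 -3  2  3 -1]
  I: [ 0  0  1 -1  3  2  0  2]
RREF → pivots at {D,i} ⇒ r = 2
Pivot set = {D,i}, free = {ℓ,X1,X2,X3,X4,X5}
RREF:
  r0: [   1    1    0    3   -3    2    3   -1]
  r1: [   0    0    1   -1    3    2    0    2]
Fix exponent of X4 at 1, ℓ at 0, X1 at 0, X2 at 0, X3 at 0, X5 at 0; solve each RREF row for its pivot's exponent:
  r0: exp(D) + (3)·1 = 0 ⇒ exp(D) = -3
  r1: exp(i) + (0)·1 = 0 ⇒ exp(i) = 0
Π_5 = D^-3 · X4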